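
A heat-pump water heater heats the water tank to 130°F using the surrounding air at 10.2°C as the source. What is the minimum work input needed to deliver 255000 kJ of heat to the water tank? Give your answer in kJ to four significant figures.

In absolute terms T_C = 283.35 K and T_H = 327.59 K, so ΔT = 44.24 K.
The reversible limit is COP_HP = T_H/ΔT = 7.404, so W_min = Q_H/COP = Q_H·ΔT/T_H.
W_min = 255000 × 44.24/327.59 = 34440 kJ.

34440 kJ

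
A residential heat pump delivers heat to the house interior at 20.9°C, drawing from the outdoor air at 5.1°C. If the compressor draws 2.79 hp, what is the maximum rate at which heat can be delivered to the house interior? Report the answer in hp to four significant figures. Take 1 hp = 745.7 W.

In absolute terms T_C = 278.25 K and T_H = 294.05 K, so ΔT = 15.80 K.
COP_Carnot = T_H/ΔT = 294.05/15.80 = 18.61.
Q̇_max = COP_Carnot × Ẇ = 18.61 × 2.790 hp = 51.92 hp.

51.92 hp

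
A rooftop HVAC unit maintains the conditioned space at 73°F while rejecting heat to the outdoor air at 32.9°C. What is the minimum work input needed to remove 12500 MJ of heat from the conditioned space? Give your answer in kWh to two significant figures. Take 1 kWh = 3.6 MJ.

120 kWh

In absolute terms T_C = 295.93 K and T_H = 306.05 K, so ΔT = 10.12 K.
The reversible limit is COP_R = T_C/ΔT = 29.24, so W_min = Q_C/COP = Q_C·ΔT/T_C.
W_min = 12500 × 10.12/295.93 = 427.6 MJ = 118.8 kWh.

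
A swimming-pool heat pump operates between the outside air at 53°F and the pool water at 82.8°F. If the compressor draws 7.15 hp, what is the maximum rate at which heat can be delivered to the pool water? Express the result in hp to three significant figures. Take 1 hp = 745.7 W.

In absolute terms T_C = 284.82 K and T_H = 301.37 K, so ΔT = 16.56 K.
COP_Carnot = T_H/ΔT = 301.37/16.56 = 18.20.
Q̇_max = COP_Carnot × Ẇ = 18.20 × 7.150 hp = 130.2 hp.

130 hp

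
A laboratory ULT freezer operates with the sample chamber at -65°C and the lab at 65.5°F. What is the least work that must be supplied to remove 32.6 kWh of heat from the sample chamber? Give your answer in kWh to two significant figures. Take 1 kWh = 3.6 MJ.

13 kWh

In absolute terms T_C = 208.15 K and T_H = 291.76 K, so ΔT = 83.61 K.
The reversible limit is COP_R = T_C/ΔT = 2.490, so W_min = Q_C/COP = Q_C·ΔT/T_C.
W_min = 32.60 × 83.61/208.15 = 13.09 kWh.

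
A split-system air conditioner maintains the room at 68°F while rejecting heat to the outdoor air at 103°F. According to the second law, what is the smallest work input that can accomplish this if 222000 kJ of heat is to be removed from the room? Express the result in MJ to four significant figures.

14.73 MJ

In absolute terms T_C = 293.15 K and T_H = 312.59 K, so ΔT = 19.44 K.
The reversible limit is COP_R = T_C/ΔT = 15.08, so W_min = Q_C/COP = Q_C·ΔT/T_C.
W_min = 222000 × 19.44/293.15 = 14730 kJ = 14.73 MJ.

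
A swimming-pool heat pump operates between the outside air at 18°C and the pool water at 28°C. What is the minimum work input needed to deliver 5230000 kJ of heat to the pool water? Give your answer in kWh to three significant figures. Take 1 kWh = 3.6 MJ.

48.2 kWh

In absolute terms T_C = 291.15 K and T_H = 301.15 K, so ΔT = 10.00 K.
The reversible limit is COP_HP = T_H/ΔT = 30.12, so W_min = Q_H/COP = Q_H·ΔT/T_H.
W_min = 5230000 × 10.00/301.15 = 173700 kJ = 48.24 kWh.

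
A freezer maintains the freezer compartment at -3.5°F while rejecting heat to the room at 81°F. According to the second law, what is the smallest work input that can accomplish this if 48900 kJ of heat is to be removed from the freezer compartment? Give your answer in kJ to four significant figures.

9058 kJ

In absolute terms T_C = 253.43 K and T_H = 300.37 K, so ΔT = 46.94 K.
The reversible limit is COP_R = T_C/ΔT = 5.398, so W_min = Q_C/COP = Q_C·ΔT/T_C.
W_min = 48900 × 46.94/253.43 = 9058 kJ.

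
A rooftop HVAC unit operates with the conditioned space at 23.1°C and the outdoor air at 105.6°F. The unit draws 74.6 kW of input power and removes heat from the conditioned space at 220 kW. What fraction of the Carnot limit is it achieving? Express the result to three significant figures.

COP_actual = Q̇_C/Ẇ = 220.0/74.60 = 2.949.
In absolute terms T_C = 296.25 K and T_H = 314.04 K, so ΔT = 17.79 K.
COP_Carnot = T_C/ΔT = 296.25/17.79 = 16.65.
η_II = COP_actual/COP_Carnot = 2.949/16.65 = 0.1771.

0.177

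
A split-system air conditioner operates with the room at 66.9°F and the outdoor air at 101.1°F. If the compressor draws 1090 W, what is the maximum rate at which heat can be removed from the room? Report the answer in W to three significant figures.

16800 W

In absolute terms T_C = 292.54 K and T_H = 311.54 K, so ΔT = 19.00 K.
COP_Carnot = T_C/ΔT = 292.54/19.00 = 15.40.
Q̇_max = COP_Carnot × Ẇ = 15.40 × 1090 W = 16780 W.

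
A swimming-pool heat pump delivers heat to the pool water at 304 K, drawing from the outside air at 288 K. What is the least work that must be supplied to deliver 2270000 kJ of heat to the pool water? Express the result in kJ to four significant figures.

The reservoir spacing is ΔT = 304 − 288 = 16.00 K.
The reversible limit is COP_HP = T_H/ΔT = 19.00, so W_min = Q_H/COP = Q_H·ΔT/T_H.
W_min = 2270000 × 16.00/304.00 = 119500 kJ.

119500 kJ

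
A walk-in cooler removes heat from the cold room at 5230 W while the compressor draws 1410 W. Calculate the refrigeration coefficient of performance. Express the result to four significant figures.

The first law gives Q̇_H = Q̇_C + Ẇ, so the three rates are Q̇_C = 5230, Q̇_H = 6640, Ẇ = 1410 W.
COP_R = Q̇_C/Ẇ = 5230/1410 = 3.709.

3.709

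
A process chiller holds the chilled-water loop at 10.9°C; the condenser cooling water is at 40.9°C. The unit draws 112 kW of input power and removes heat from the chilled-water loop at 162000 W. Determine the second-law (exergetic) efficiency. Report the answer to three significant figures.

0.153

Converting, Q̇_C = 162000 W = 162.0 kW, so COP_actual = Q̇_C/Ẇ = 162.0/112.0 = 1.446.
In absolute terms T_C = 284.05 K and T_H = 314.05 K, so ΔT = 30.00 K.
COP_Carnot = T_C/ΔT = 284.05/30.00 = 9.468.
η_II = COP_actual/COP_Carnot = 1.446/9.468 = 0.1528.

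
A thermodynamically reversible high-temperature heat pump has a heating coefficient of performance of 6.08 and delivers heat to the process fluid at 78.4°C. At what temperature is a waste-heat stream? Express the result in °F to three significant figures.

COP_HP = T_H/(T_H − T_C) gives T_H − T_C = T_H/COP.
With T_H = 351.55 K, T_C = 351.55 × (1 − 1/6.08) = 293.73 K.
Converting, 293.73 K = 69.04°F.

69.0 °F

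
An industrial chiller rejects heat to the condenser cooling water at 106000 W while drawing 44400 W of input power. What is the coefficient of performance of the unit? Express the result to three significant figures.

The first law gives Q̇_H = Q̇_C + Ẇ, so the three rates are Q̇_C = 61600, Q̇_H = 106000, Ẇ = 44400 W.
COP_R = Q̇_C/Ẇ = 61600/44400 = 1.387.

1.39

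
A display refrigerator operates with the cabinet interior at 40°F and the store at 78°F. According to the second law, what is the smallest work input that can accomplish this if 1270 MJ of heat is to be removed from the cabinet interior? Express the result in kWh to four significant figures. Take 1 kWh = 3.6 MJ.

26.83 kWh

In absolute terms T_C = 277.59 K and T_H = 298.71 K, so ΔT = 21.11 K.
The reversible limit is COP_R = T_C/ΔT = 13.15, so W_min = Q_C/COP = Q_C·ΔT/T_C.
W_min = 1270 × 21.11/277.59 = 96.58 MJ = 26.83 kWh.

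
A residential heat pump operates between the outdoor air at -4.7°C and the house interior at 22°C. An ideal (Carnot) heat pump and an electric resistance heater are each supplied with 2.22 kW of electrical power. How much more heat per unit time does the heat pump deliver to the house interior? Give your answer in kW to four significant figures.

22.32 kW

In absolute terms T_C = 268.45 K and T_H = 295.15 K, so ΔT = 26.70 K.
COP_Carnot = T_H/ΔT = 295.15/26.70 = 11.05.
The heat pump delivers Q̇_H = COP × Ẇ = 24.54 kW; the resistance heater delivers Ẇ = 2.220 kW.
Extra = (COP − 1)·Ẇ = 22.32 kW.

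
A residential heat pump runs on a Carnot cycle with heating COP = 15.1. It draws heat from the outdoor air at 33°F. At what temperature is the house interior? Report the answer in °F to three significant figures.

67.9 °F

COP_HP = T_H/(T_H − T_C) rearranges to T_H = COP·T_C/(COP − 1).
With T_C = 273.71 K, T_H = 15.1 × 273.71/14.10 = 293.12 K.
Converting, 293.12 K = 67.94°F.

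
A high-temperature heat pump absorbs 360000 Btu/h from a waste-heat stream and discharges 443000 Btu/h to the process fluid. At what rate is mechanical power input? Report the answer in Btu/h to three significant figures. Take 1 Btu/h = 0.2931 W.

For a cyclic device the first law requires Q̇_H = Q̇_C + Ẇ.
Ẇ = Q̇_H − Q̇_C = 83000 Btu/h.

83000 Btu/h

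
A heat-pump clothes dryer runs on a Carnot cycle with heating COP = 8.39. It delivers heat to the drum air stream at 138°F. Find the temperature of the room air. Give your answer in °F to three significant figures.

COP_HP = T_H/(T_H − T_C) gives T_H − T_C = T_H/COP.
With T_H = 332.04 K, T_C = 332.04 × (1 − 1/8.39) = 292.46 K.
Converting, 292.46 K = 66.76°F.

66.8 °F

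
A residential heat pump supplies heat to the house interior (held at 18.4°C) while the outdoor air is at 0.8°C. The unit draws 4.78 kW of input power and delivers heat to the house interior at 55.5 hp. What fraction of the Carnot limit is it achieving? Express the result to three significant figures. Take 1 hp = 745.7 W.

0.523

Converting, Q̇_H = 55.50 hp = 41.39 kW, so COP_actual = Q̇_H/Ẇ = 41.39/4.780 = 8.658.
In absolute terms T_C = 273.95 K and T_H = 291.55 K, so ΔT = 17.60 K.
COP_Carnot = T_H/ΔT = 291.55/17.60 = 16.57.
η_II = COP_actual/COP_Carnot = 8.658/16.57 = 0.5227.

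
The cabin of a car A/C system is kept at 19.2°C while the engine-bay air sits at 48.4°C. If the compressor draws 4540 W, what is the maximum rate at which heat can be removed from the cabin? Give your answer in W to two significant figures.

In absolute terms T_C = 292.35 K and T_H = 321.55 K, so ΔT = 29.20 K.
COP_Carnot = T_C/ΔT = 292.35/29.20 = 10.01.
Q̇_max = COP_Carnot × Ẇ = 10.01 × 4540 W = 45450 W.

45000 W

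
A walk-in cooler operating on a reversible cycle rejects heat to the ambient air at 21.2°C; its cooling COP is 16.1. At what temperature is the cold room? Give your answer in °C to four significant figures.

For a Carnot refrigerator COP_R = T_C/(T_H − T_C), so T_C = COP·T_H/(1 + COP).
With T_H = 294.35 K, T_C = 16.1 × 294.35/17.10 = 277.14 K.
Converting, 277.14 K = 3.99°C.

3.987 °C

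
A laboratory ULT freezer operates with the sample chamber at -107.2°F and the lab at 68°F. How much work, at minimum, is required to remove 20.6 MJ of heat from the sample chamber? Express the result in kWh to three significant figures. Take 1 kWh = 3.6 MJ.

In absolute terms T_C = 195.82 K and T_H = 293.15 K, so ΔT = 97.33 K.
The reversible limit is COP_R = T_C/ΔT = 2.012, so W_min = Q_C/COP = Q_C·ΔT/T_C.
W_min = 20.60 × 97.33/195.82 = 10.24 MJ = 2.844 kWh.

2.84 kWh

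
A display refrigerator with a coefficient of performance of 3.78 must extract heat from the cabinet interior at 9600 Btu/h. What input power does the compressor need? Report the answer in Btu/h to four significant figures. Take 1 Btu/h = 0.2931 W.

2540 Btu/h

Ẇ = Q̇_C/COP = 9600/3.78 = 2540 Btu/h.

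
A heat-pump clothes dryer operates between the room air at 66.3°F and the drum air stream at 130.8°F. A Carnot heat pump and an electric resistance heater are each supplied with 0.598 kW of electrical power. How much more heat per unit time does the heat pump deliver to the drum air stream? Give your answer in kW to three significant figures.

In absolute terms T_C = 292.21 K and T_H = 328.04 K, so ΔT = 35.83 K.
COP_Carnot = T_H/ΔT = 328.04/35.83 = 9.155.
The heat pump delivers Q̇_H = COP × Ẇ = 5.474 kW; the resistance heater delivers Ẇ = 0.5980 kW.
Extra = (COP − 1)·Ẇ = 4.876 kW.

4.88 kW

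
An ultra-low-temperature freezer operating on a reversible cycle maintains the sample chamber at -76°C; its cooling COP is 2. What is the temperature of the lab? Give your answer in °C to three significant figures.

COP_R = T_C/(T_H − T_C) gives T_H − T_C = T_C/COP.
With T_C = 197.15 K, T_H = 197.15 × (1 + 1/2) = 295.72 K.
Converting, 295.72 K = 22.57°C.

22.6 °C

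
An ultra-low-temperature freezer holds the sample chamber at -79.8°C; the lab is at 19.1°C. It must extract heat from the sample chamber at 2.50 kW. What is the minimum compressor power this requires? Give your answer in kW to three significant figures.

In absolute terms T_C = 193.35 K and T_H = 292.25 K, so ΔT = 98.90 K.
COP_Carnot = T_C/ΔT = 193.35/98.90 = 1.955.
Ẇ_min = Q̇/COP_Carnot = 2.500/1.955 = 1.279 kW.

1.28 kW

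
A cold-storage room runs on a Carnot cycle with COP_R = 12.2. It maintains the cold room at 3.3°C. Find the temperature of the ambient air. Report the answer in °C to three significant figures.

26.0 °C

COP_R = T_C/(T_H − T_C) gives T_H − T_C = T_C/COP.
With T_C = 276.45 K, T_H = 276.45 × (1 + 1/12.2) = 299.11 K.
Converting, 299.11 K = 25.96°C.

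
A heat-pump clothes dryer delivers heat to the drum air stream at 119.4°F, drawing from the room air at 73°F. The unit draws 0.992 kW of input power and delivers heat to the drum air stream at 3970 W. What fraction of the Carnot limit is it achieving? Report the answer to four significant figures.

Converting, Q̇_H = 3970 W = 3.970 kW, so COP_actual = Q̇_H/Ẇ = 3.970/0.9920 = 4.002.
In absolute terms T_C = 295.93 K and T_H = 321.71 K, so ΔT = 25.78 K.
COP_Carnot = T_H/ΔT = 321.71/25.78 = 12.48.
η_II = COP_actual/COP_Carnot = 4.002/12.48 = 0.3207.

0.3207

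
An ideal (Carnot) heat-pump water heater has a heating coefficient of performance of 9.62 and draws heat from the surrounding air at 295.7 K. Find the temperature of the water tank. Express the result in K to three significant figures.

COP_HP = T_H/(T_H − T_C) rearranges to T_H = COP·T_C/(COP − 1).
With T_C = 295.70 K, T_H = 9.62 × 295.70/8.620 = 330.00 K.

330 K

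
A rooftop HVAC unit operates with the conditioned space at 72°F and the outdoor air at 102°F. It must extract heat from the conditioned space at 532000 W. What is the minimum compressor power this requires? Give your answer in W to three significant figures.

In absolute terms T_C = 295.37 K and T_H = 312.04 K, so ΔT = 16.67 K.
COP_Carnot = T_C/ΔT = 295.37/16.67 = 17.72.
Ẇ_min = Q̇/COP_Carnot = 532000/17.72 = 30020 W.

30000 W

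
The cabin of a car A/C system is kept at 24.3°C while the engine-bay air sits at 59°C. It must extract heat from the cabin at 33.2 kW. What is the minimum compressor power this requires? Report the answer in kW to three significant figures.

3.87 kW

In absolute terms T_C = 297.45 K and T_H = 332.15 K, so ΔT = 34.70 K.
COP_Carnot = T_C/ΔT = 297.45/34.70 = 8.572.
Ẇ_min = Q̇/COP_Carnot = 33.20/8.572 = 3.873 kW.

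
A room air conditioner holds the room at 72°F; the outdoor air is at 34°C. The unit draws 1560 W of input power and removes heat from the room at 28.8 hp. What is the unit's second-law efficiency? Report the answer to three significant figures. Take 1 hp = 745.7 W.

0.549

Converting, Q̇_C = 28.80 hp = 21480 W, so COP_actual = Q̇_C/Ẇ = 21480/1560 = 13.77.
In absolute terms T_C = 295.37 K and T_H = 307.15 K, so ΔT = 11.78 K.
COP_Carnot = T_C/ΔT = 295.37/11.78 = 25.08.
η_II = COP_actual/COP_Carnot = 13.77/25.08 = 0.5489.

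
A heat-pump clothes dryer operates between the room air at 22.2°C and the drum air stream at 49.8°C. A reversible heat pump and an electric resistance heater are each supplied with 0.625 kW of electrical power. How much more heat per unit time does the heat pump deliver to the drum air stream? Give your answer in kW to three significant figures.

6.69 kW

In absolute terms T_C = 295.35 K and T_H = 322.95 K, so ΔT = 27.60 K.
COP_Carnot = T_H/ΔT = 322.95/27.60 = 11.70.
The heat pump delivers Q̇_H = COP × Ẇ = 7.313 kW; the resistance heater delivers Ẇ = 0.6250 kW.
Extra = (COP − 1)·Ẇ = 6.688 kW.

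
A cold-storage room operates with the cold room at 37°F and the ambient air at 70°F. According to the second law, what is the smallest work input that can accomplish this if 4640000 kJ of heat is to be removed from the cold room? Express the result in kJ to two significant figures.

In absolute terms T_C = 275.93 K and T_H = 294.26 K, so ΔT = 18.33 K.
The reversible limit is COP_R = T_C/ΔT = 15.05, so W_min = Q_C/COP = Q_C·ΔT/T_C.
W_min = 4640000 × 18.33/275.93 = 308300 kJ.

310000 kJ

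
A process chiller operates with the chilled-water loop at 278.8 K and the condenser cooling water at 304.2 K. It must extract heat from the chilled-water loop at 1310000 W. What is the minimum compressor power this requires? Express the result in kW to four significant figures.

119.3 kW

The reservoir spacing is ΔT = 304.2 − 278.8 = 25.40 K.
COP_Carnot = T_C/ΔT = 278.80/25.40 = 10.98.
Ẇ_min = Q̇/COP_Carnot = 1310000/10.98 = 119300 W = 119.3 kW.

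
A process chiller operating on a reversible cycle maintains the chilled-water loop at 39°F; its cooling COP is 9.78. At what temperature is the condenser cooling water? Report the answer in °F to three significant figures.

COP_R = T_C/(T_H − T_C) gives T_H − T_C = T_C/COP.
With T_C = 277.04 K, T_H = 277.04 × (1 + 1/9.78) = 305.37 K.
Converting, 305.37 K = 89.99°F.

90.0 °F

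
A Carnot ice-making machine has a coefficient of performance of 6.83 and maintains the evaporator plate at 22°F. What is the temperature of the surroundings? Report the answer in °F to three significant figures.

92.5 °F

COP_R = T_C/(T_H − T_C) gives T_H − T_C = T_C/COP.
With T_C = 267.59 K, T_H = 267.59 × (1 + 1/6.83) = 306.77 K.
Converting, 306.77 K = 92.52°F.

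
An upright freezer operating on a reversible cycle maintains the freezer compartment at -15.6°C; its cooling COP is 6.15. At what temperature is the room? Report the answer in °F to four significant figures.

79.30 °F

COP_R = T_C/(T_H − T_C) gives T_H − T_C = T_C/COP.
With T_C = 257.55 K, T_H = 257.55 × (1 + 1/6.15) = 299.43 K.
Converting, 299.43 K = 79.30°F.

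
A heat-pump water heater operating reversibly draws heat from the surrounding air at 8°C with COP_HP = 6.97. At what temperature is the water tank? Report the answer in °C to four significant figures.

55.09 °C

COP_HP = T_H/(T_H − T_C) rearranges to T_H = COP·T_C/(COP − 1).
With T_C = 281.15 K, T_H = 6.97 × 281.15/5.970 = 328.24 K.
Converting, 328.24 K = 55.09°C.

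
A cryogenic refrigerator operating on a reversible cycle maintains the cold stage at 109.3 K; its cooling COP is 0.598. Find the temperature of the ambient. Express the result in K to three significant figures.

COP_R = T_C/(T_H − T_C) gives T_H − T_C = T_C/COP.
With T_C = 109.30 K, T_H = 109.30 × (1 + 1/0.598) = 292.08 K.

292 K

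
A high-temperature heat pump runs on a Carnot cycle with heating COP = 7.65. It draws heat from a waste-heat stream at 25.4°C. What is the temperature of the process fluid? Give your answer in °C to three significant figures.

COP_HP = T_H/(T_H − T_C) rearranges to T_H = COP·T_C/(COP − 1).
With T_C = 298.55 K, T_H = 7.65 × 298.55/6.650 = 343.44 K.
Converting, 343.44 K = 70.29°C.

70.3 °C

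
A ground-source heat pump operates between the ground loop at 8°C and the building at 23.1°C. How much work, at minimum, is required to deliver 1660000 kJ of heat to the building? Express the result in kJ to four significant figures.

84610 kJ

In absolute terms T_C = 281.15 K and T_H = 296.25 K, so ΔT = 15.10 K.
The reversible limit is COP_HP = T_H/ΔT = 19.62, so W_min = Q_H/COP = Q_H·ΔT/T_H.
W_min = 1660000 × 15.10/296.25 = 84610 kJ.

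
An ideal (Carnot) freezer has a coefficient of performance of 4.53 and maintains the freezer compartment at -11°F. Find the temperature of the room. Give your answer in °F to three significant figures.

COP_R = T_C/(T_H − T_C) gives T_H − T_C = T_C/COP.
With T_C = 249.26 K, T_H = 249.26 × (1 + 1/4.53) = 304.29 K.
Converting, 304.29 K = 88.04°F.

88.0 °F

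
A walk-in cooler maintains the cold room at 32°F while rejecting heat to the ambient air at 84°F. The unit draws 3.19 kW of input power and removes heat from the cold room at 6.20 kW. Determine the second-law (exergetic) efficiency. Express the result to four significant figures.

0.2056

COP_actual = Q̇_C/Ẇ = 6.200/3.190 = 1.944.
In absolute terms T_C = 273.15 K and T_H = 302.04 K, so ΔT = 28.89 K.
COP_Carnot = T_C/ΔT = 273.15/28.89 = 9.455.
η_II = COP_actual/COP_Carnot = 1.944/9.455 = 0.2056.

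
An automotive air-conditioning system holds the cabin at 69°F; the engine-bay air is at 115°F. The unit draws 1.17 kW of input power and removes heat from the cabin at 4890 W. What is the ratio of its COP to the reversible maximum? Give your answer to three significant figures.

Converting, Q̇_C = 4890 W = 4.890 kW, so COP_actual = Q̇_C/Ẇ = 4.890/1.170 = 4.179.
In absolute terms T_C = 293.71 K and T_H = 319.26 K, so ΔT = 25.56 K.
COP_Carnot = T_C/ΔT = 293.71/25.56 = 11.49.
η_II = COP_actual/COP_Carnot = 4.179/11.49 = 0.3637.

0.364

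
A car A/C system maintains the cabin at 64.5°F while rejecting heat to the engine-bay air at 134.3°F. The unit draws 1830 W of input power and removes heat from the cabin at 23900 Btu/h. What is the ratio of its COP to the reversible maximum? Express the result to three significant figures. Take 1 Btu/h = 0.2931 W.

Converting, Q̇_C = 23900 Btu/h = 7005 W, so COP_actual = Q̇_C/Ẇ = 7005/1830 = 3.828.
In absolute terms T_C = 291.21 K and T_H = 329.98 K, so ΔT = 38.78 K.
COP_Carnot = T_C/ΔT = 291.21/38.78 = 7.510.
η_II = COP_actual/COP_Carnot = 3.828/7.510 = 0.5097.

0.510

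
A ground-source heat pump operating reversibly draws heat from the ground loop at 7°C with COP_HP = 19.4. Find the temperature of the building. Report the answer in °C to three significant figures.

COP_HP = T_H/(T_H − T_C) rearranges to T_H = COP·T_C/(COP − 1).
With T_C = 280.15 K, T_H = 19.4 × 280.15/18.40 = 295.38 K.
Converting, 295.38 K = 22.23°C.

22.2 °C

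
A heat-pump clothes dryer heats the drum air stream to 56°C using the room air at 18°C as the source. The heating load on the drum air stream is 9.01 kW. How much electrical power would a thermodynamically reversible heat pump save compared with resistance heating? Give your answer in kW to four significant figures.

In absolute terms T_C = 291.15 K and T_H = 329.15 K, so ΔT = 38.00 K.
COP_Carnot = T_H/ΔT = 329.15/38.00 = 8.662.
Resistance heating needs Ẇ_res = Q̇_H = 9.010 kW; the reversible heat pump needs only Ẇ_hp = Q̇_H/COP = 1.040 kW.
Saving = 9.010 − 1.040 = 7.970 kW.

7.970 kW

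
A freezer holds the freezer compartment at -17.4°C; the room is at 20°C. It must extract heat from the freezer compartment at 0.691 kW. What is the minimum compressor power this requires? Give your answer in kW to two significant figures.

0.10 kW

In absolute terms T_C = 255.75 K and T_H = 293.15 K, so ΔT = 37.40 K.
COP_Carnot = T_C/ΔT = 255.75/37.40 = 6.838.
Ẇ_min = Q̇/COP_Carnot = 0.6910/6.838 = 0.1010 kW.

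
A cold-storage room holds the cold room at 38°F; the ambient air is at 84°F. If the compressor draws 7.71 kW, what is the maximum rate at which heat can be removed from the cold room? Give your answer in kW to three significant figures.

83.4 kW

In absolute terms T_C = 276.48 K and T_H = 302.04 K, so ΔT = 25.56 K.
COP_Carnot = T_C/ΔT = 276.48/25.56 = 10.82.
Q̇_max = COP_Carnot × Ẇ = 10.82 × 7.710 kW = 83.41 kW.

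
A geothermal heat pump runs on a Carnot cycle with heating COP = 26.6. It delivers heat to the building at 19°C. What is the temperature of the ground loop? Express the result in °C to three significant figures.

8.02 °C

COP_HP = T_H/(T_H − T_C) gives T_H − T_C = T_H/COP.
With T_H = 292.15 K, T_C = 292.15 × (1 − 1/26.6) = 281.17 K.
Converting, 281.17 K = 8.02°C.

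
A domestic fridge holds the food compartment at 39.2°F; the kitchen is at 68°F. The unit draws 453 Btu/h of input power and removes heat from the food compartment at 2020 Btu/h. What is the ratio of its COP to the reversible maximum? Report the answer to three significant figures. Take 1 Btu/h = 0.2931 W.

COP_actual = Q̇_C/Ẇ = 2020/453.0 = 4.459.
In absolute terms T_C = 277.15 K and T_H = 293.15 K, so ΔT = 16.00 K.
COP_Carnot = T_C/ΔT = 277.15/16.00 = 17.32.
η_II = COP_actual/COP_Carnot = 4.459/17.32 = 0.2574.

0.257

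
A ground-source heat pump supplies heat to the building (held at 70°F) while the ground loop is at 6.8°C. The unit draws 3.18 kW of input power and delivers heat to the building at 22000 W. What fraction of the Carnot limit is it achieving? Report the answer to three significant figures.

0.336

Converting, Q̇_H = 22000 W = 22.00 kW, so COP_actual = Q̇_H/Ẇ = 22.00/3.180 = 6.918.
In absolute terms T_C = 279.95 K and T_H = 294.26 K, so ΔT = 14.31 K.
COP_Carnot = T_H/ΔT = 294.26/14.31 = 20.56.
η_II = COP_actual/COP_Carnot = 6.918/20.56 = 0.3365.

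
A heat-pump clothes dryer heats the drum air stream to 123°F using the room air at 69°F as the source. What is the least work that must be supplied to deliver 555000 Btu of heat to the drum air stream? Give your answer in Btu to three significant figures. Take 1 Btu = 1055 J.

51400 Btu

In absolute terms T_C = 293.71 K and T_H = 323.71 K, so ΔT = 30.00 K.
The reversible limit is COP_HP = T_H/ΔT = 10.79, so W_min = Q_H/COP = Q_H·ΔT/T_H.
W_min = 555000 × 30.00/323.71 = 51440 Btu.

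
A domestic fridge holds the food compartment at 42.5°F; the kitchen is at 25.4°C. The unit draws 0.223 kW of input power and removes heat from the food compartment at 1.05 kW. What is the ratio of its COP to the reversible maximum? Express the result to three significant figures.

COP_actual = Q̇_C/Ẇ = 1.050/0.2230 = 4.709.
In absolute terms T_C = 278.98 K and T_H = 298.55 K, so ΔT = 19.57 K.
COP_Carnot = T_C/ΔT = 278.98/19.57 = 14.26.
η_II = COP_actual/COP_Carnot = 4.709/14.26 = 0.3302.

0.330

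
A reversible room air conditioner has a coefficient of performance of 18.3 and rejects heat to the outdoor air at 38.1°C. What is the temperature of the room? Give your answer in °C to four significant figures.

For a Carnot refrigerator COP_R = T_C/(T_H − T_C), so T_C = COP·T_H/(1 + COP).
With T_H = 311.25 K, T_C = 18.3 × 311.25/19.30 = 295.12 K.
Converting, 295.12 K = 21.97°C.

21.97 °C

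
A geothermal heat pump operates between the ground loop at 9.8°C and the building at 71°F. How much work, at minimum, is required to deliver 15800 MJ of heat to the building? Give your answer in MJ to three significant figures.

636 MJ

In absolute terms T_C = 282.95 K and T_H = 294.82 K, so ΔT = 11.87 K.
The reversible limit is COP_HP = T_H/ΔT = 24.84, so W_min = Q_H/COP = Q_H·ΔT/T_H.
W_min = 15800 × 11.87/294.82 = 636.0 MJ.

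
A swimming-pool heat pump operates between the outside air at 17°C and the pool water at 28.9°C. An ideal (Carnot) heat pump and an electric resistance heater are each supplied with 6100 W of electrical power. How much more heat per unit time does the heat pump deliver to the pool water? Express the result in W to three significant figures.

In absolute terms T_C = 290.15 K and T_H = 302.05 K, so ΔT = 11.90 K.
COP_Carnot = T_H/ΔT = 302.05/11.90 = 25.38.
The heat pump delivers Q̇_H = COP × Ẇ = 154800 W; the resistance heater delivers Ẇ = 6100 W.
Extra = (COP − 1)·Ẇ = 148700 W.

149000 W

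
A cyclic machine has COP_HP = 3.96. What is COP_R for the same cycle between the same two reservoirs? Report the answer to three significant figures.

2.96

Since Q_H = Q_C + W for any cycle, COP_R = Q_C/W = Q_H/W − 1.
COP_R = 3.96 − 1 = 2.96.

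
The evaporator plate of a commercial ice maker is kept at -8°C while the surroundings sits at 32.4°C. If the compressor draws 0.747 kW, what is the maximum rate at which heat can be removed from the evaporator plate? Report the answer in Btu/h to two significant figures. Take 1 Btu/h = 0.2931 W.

17000 Btu/h

In absolute terms T_C = 265.15 K and T_H = 305.55 K, so ΔT = 40.40 K.
COP_Carnot = T_C/ΔT = 265.15/40.40 = 6.563.
Q̇_max = COP_Carnot × Ẇ = 6.563 × 0.7470 kW = 4.903 kW = 16730 Btu/h.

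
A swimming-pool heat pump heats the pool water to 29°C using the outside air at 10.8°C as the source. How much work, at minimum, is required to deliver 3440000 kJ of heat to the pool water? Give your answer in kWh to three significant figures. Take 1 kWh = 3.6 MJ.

57.6 kWh

In absolute terms T_C = 283.95 K and T_H = 302.15 K, so ΔT = 18.20 K.
The reversible limit is COP_HP = T_H/ΔT = 16.60, so W_min = Q_H/COP = Q_H·ΔT/T_H.
W_min = 3440000 × 18.20/302.15 = 207200 kJ = 57.56 kWh.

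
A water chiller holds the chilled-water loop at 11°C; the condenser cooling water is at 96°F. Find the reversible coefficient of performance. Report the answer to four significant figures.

11.57

In absolute terms T_C = 284.15 K and T_H = 308.71 K, so ΔT = 24.56 K.
For a reversible cycle, COP_Carnot = T_C/ΔT = 284.15/24.56 = 11.57.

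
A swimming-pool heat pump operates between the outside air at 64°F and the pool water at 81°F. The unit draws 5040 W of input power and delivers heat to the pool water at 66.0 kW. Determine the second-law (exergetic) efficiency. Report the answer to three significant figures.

Converting, Q̇_H = 66.00 kW = 66000 W, so COP_actual = Q̇_H/Ẇ = 66000/5040 = 13.10.
In absolute terms T_C = 290.93 K and T_H = 300.37 K, so ΔT = 9.444 K.
COP_Carnot = T_H/ΔT = 300.37/9.444 = 31.80.
η_II = COP_actual/COP_Carnot = 13.10/31.80 = 0.4117.

0.412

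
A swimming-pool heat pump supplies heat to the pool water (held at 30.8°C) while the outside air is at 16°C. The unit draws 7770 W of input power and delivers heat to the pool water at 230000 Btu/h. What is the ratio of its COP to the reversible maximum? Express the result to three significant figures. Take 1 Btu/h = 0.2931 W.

Converting, Q̇_H = 230000 Btu/h = 67410 W, so COP_actual = Q̇_H/Ẇ = 67410/7770 = 8.676.
In absolute terms T_C = 289.15 K and T_H = 303.95 K, so ΔT = 14.80 K.
COP_Carnot = T_H/ΔT = 303.95/14.80 = 20.54.
η_II = COP_actual/COP_Carnot = 8.676/20.54 = 0.4225.

0.422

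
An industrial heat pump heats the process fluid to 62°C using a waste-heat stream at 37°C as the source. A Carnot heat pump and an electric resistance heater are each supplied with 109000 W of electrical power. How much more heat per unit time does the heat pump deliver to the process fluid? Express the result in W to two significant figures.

In absolute terms T_C = 310.15 K and T_H = 335.15 K, so ΔT = 25.00 K.
COP_Carnot = T_H/ΔT = 335.15/25.00 = 13.41.
The heat pump delivers Q̇_H = COP × Ẇ = 1461000 W; the resistance heater delivers Ẇ = 109000 W.
Extra = (COP − 1)·Ẇ = 1352000 W.

1400000 W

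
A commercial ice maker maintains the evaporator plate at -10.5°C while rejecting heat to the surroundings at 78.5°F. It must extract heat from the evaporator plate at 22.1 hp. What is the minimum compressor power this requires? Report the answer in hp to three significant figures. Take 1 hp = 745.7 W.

3.06 hp

In absolute terms T_C = 262.65 K and T_H = 298.98 K, so ΔT = 36.33 K.
COP_Carnot = T_C/ΔT = 262.65/36.33 = 7.229.
Ẇ_min = Q̇/COP_Carnot = 22.10/7.229 = 3.057 hp.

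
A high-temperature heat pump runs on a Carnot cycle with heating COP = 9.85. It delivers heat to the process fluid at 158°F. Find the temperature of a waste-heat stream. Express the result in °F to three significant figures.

95.3 °F

COP_HP = T_H/(T_H − T_C) gives T_H − T_C = T_H/COP.
With T_H = 343.15 K, T_C = 343.15 × (1 − 1/9.85) = 308.31 K.
Converting, 308.31 K = 95.29°F.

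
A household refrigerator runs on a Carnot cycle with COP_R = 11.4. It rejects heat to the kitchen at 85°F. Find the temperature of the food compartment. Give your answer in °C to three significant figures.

For a Carnot refrigerator COP_R = T_C/(T_H − T_C), so T_C = COP·T_H/(1 + COP).
With T_H = 302.59 K, T_C = 11.4 × 302.59/12.40 = 278.19 K.
Converting, 278.19 K = 5.04°C.

5.04 °C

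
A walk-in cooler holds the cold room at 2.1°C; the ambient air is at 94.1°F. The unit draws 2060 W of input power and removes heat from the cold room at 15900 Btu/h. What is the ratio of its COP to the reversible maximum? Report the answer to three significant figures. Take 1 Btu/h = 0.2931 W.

Converting, Q̇_C = 15900 Btu/h = 4660 W, so COP_actual = Q̇_C/Ẇ = 4660/2060 = 2.262.
In absolute terms T_C = 275.25 K and T_H = 307.65 K, so ΔT = 32.40 K.
COP_Carnot = T_C/ΔT = 275.25/32.40 = 8.495.
η_II = COP_actual/COP_Carnot = 2.262/8.495 = 0.2663.

0.266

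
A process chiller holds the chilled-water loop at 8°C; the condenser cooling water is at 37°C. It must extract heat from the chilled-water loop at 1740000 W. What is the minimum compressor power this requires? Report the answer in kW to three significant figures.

In absolute terms T_C = 281.15 K and T_H = 310.15 K, so ΔT = 29.00 K.
COP_Carnot = T_C/ΔT = 281.15/29.00 = 9.695.
Ẇ_min = Q̇/COP_Carnot = 1740000/9.695 = 179500 W = 179.5 kW.

179 kW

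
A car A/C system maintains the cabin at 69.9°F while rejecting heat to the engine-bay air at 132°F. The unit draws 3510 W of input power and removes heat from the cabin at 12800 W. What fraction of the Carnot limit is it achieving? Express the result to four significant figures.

0.4276

COP_actual = Q̇_C/Ẇ = 12800/3510 = 3.647.
In absolute terms T_C = 294.21 K and T_H = 328.71 K, so ΔT = 34.50 K.
COP_Carnot = T_C/ΔT = 294.21/34.50 = 8.528.
η_II = COP_actual/COP_Carnot = 3.647/8.528 = 0.4276.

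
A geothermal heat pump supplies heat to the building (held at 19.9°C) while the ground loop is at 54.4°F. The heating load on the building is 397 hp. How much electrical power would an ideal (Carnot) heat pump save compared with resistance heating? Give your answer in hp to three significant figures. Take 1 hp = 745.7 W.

In absolute terms T_C = 285.59 K and T_H = 293.05 K, so ΔT = 7.456 K.
COP_Carnot = T_H/ΔT = 293.05/7.456 = 39.31.
Resistance heating needs Ẇ_res = Q̇_H = 397.0 hp; the reversible heat pump needs only Ẇ_hp = Q̇_H/COP = 10.10 hp.
Saving = 397.0 − 10.10 = 386.9 hp.

387 hp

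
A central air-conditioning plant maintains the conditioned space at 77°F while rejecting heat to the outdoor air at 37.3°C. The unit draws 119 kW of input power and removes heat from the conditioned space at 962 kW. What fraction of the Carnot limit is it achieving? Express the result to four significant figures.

0.3335

COP_actual = Q̇_C/Ẇ = 962.0/119.0 = 8.084.
In absolute terms T_C = 298.15 K and T_H = 310.45 K, so ΔT = 12.30 K.
COP_Carnot = T_C/ΔT = 298.15/12.30 = 24.24.
η_II = COP_actual/COP_Carnot = 8.084/24.24 = 0.3335.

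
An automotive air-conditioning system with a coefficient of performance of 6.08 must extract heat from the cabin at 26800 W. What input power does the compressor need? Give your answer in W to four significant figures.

Ẇ = Q̇_C/COP = 26800/6.08 = 4408 W.

4408 W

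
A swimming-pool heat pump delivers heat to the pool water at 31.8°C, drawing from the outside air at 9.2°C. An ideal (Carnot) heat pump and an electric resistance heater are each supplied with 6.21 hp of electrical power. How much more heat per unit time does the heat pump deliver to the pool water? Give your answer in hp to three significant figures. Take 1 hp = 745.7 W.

In absolute terms T_C = 282.35 K and T_H = 304.95 K, so ΔT = 22.60 K.
COP_Carnot = T_H/ΔT = 304.95/22.60 = 13.49.
The heat pump delivers Q̇_H = COP × Ẇ = 83.79 hp; the resistance heater delivers Ẇ = 6.210 hp.
Extra = (COP − 1)·Ẇ = 77.58 hp.

77.6 hp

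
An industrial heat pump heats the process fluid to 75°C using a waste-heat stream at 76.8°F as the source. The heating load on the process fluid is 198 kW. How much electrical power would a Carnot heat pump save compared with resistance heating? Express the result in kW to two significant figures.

170 kW

In absolute terms T_C = 298.04 K and T_H = 348.15 K, so ΔT = 50.11 K.
COP_Carnot = T_H/ΔT = 348.15/50.11 = 6.948.
Resistance heating needs Ẇ_res = Q̇_H = 198.0 kW; the reversible heat pump needs only Ẇ_hp = Q̇_H/COP = 28.50 kW.
Saving = 198.0 − 28.50 = 169.5 kW.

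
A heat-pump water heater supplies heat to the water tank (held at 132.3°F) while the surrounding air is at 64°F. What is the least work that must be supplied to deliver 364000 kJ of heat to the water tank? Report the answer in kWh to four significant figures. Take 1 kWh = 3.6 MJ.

11.67 kWh

In absolute terms T_C = 290.93 K and T_H = 328.87 K, so ΔT = 37.94 K.
The reversible limit is COP_HP = T_H/ΔT = 8.667, so W_min = Q_H/COP = Q_H·ΔT/T_H.
W_min = 364000 × 37.94/328.87 = 42000 kJ = 11.67 kWh.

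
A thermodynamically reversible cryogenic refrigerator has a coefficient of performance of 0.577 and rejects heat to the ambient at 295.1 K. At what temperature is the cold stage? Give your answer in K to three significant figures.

108 K

For a Carnot refrigerator COP_R = T_C/(T_H − T_C), so T_C = COP·T_H/(1 + COP).
With T_H = 295.10 K, T_C = 0.577 × 295.10/1.577 = 107.97 K.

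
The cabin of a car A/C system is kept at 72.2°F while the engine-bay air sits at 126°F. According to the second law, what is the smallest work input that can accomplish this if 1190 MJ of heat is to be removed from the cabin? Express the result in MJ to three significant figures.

In absolute terms T_C = 295.48 K and T_H = 325.37 K, so ΔT = 29.89 K.
The reversible limit is COP_R = T_C/ΔT = 9.886, so W_min = Q_C/COP = Q_C·ΔT/T_C.
W_min = 1190 × 29.89/295.48 = 120.4 MJ.

120 MJ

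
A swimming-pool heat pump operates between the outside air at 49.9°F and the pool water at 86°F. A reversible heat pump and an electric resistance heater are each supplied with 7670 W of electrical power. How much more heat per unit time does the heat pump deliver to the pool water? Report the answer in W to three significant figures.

108000 W

In absolute terms T_C = 283.09 K and T_H = 303.15 K, so ΔT = 20.06 K.
COP_Carnot = T_H/ΔT = 303.15/20.06 = 15.12.
The heat pump delivers Q̇_H = COP × Ẇ = 115900 W; the resistance heater delivers Ẇ = 7670 W.
Extra = (COP − 1)·Ẇ = 108300 W.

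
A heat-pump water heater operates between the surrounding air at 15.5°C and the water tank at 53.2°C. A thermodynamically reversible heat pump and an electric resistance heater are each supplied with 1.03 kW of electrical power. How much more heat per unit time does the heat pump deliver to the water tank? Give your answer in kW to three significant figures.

In absolute terms T_C = 288.65 K and T_H = 326.35 K, so ΔT = 37.70 K.
COP_Carnot = T_H/ΔT = 326.35/37.70 = 8.656.
The heat pump delivers Q̇_H = COP × Ẇ = 8.916 kW; the resistance heater delivers Ẇ = 1.030 kW.
Extra = (COP − 1)·Ẇ = 7.886 kW.

7.89 kW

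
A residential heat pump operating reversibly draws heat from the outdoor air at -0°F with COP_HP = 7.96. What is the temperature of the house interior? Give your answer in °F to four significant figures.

COP_HP = T_H/(T_H − T_C) rearranges to T_H = COP·T_C/(COP − 1).
With T_C = 255.37 K, T_H = 7.96 × 255.37/6.960 = 292.06 K.
Converting, 292.06 K = 66.04°F.

66.04 °F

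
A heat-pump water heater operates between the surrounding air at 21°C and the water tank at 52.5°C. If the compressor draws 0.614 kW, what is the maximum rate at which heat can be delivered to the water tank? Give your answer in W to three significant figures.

6350 W

In absolute terms T_C = 294.15 K and T_H = 325.65 K, so ΔT = 31.50 K.
COP_Carnot = T_H/ΔT = 325.65/31.50 = 10.34.
Q̇_max = COP_Carnot × Ẇ = 10.34 × 0.6140 kW = 6.348 kW = 6348 W.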